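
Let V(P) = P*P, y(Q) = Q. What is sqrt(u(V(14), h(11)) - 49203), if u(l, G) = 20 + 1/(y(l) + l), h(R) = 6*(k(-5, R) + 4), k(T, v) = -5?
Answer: I*sqrt(38559470)/28 ≈ 221.77*I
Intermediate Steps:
h(R) = -6 (h(R) = 6*(-5 + 4) = 6*(-1) = -6)
V(P) = P**2
u(l, G) = 20 + 1/(2*l) (u(l, G) = 20 + 1/(l + l) = 20 + 1/(2*l))
sqrt(u(V(14), h(11)) - 49203) = sqrt((20 + 1/(2*(14**2))) - 49203) = sqrt((20 + (1/2)/196) - 49203) = sqrt((20 + (1/2)*(1/196)) - 49203) = sqrt((20 + 1/392) - 49203) = sqrt(7841/392 - 49203) = sqrt(-19279735/392) = I*sqrt(38559470)/28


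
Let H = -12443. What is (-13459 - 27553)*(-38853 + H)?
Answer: 2103751552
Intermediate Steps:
(-13459 - 27553)*(-38853 + H) = (-13459 - 27553)*(-38853 - 12443) = -41012*(-51296) = 2103751552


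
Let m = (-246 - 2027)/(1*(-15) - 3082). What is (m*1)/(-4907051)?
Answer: -2273/15197136947 ≈ -1.4957e-7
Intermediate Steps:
m = 2273/3097 (m = -2273/(-15 - 3082) = -2273/(-3097) = -2273*(-1/3097) = 2273/3097 ≈ 0.73394)
(m*1)/(-4907051) = ((2273/3097)*1)/(-4907051) = (2273/3097)*(-1/4907051) = -2273/15197136947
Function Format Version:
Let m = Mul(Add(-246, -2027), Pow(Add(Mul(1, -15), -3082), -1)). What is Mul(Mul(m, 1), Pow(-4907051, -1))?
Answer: Rational(-2273, 15197136947) ≈ -1.4957e-7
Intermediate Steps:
m = Rational(2273, 3097) (m = Mul(-2273, Pow(Add(-15, -3082), -1)) = Mul(-2273, Pow(-3097, -1)) = Mul(-2273, Rational(-1, 3097)) = Rational(2273, 3097) ≈ 0.73394)
Mul(Mul(m, 1), Pow(-4907051, -1)) = Mul(Mul(Rational(2273, 3097), 1), Pow(-4907051, -1)) = Mul(Rational(2273, 3097), Rational(-1, 4907051)) = Rational(-2273, 15197136947)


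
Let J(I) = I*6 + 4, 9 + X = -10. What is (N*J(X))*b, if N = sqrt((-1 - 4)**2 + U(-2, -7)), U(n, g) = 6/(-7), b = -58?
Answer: 82940*sqrt(7)/7 ≈ 31348.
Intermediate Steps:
U(n, g) = -6/7 (U(n, g) = 6*(-1/7) = -6/7)
X = -19 (X = -9 - 10 = -19)
J(I) = 4 + 6*I (J(I) = 6*I + 4 = 4 + 6*I)
N = 13*sqrt(7)/7 (N = sqrt((-1 - 4)**2 - 6/7) = sqrt((-5)**2 - 6/7) = sqrt(25 - 6/7) = sqrt(169/7) = 13*sqrt(7)/7 ≈ 4.9135)
(N*J(X))*b = ((13*sqrt(7)/7)*(4 + 6*(-19)))*(-58) = ((13*sqrt(7)/7)*(4 - 114))*(-58) = ((13*sqrt(7)/7)*(-110))*(-58) = -1430*sqrt(7)/7*(-58) = 82940*sqrt(7)/7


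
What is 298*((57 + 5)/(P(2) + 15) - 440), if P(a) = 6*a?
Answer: -3521764/27 ≈ -1.3044e+5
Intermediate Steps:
298*((57 + 5)/(P(2) + 15) - 440) = 298*((57 + 5)/(6*2 + 15) - 440) = 298*(62/(12 + 15) - 440) = 298*(62/27 - 440) = 298*(-11818/27) = -3521764/27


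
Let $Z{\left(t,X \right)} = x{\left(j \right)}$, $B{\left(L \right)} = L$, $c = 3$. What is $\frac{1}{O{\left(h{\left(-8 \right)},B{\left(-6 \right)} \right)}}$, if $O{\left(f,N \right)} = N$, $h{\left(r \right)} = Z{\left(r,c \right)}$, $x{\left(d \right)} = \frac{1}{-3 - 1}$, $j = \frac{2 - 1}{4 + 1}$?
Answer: $- \frac{1}{6} \approx -0.16667$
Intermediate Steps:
$j = \frac{1}{5}$ ($j = 1 \cdot \frac{1}{5} = \frac{1}{5} \approx 0.2$)
$x{\left(d \right)} = - \frac{1}{4}$ ($x{\left(d \right)} = \frac{1}{-4} = - \frac{1}{4}$)
$Z{\left(t,X \right)} = - \frac{1}{4}$
$h{\left(r \right)} = - \frac{1}{4}$
$\frac{1}{O{\left(h{\left(-8 \right)},B{\left(-6 \right)} \right)}} = \frac{1}{-6} = - \frac{1}{6}$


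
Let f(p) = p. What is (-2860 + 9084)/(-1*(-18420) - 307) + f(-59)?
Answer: -1062443/18113 ≈ -58.656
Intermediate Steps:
(-2860 + 9084)/(-1*(-18420) - 307) + f(-59) = (-2860 + 9084)/(-1*(-18420) - 307) - 59 = 6224/(18420 - 307) - 59 = 6224/18113 - 59 = -1062443/18113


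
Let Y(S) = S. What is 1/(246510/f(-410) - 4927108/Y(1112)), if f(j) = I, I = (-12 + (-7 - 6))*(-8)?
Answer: -2780/8891281 ≈ -0.00031267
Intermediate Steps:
I = 200 (I = (-12 - 13)*(-8) = -25*(-8) = 200)
f(j) = 200
1/(246510/f(-410) - 4927108/Y(1112)) = 1/(246510/200 - 4927108/1112) = 1/(246510*(1/200) - 4927108*1/1112) = 1/(24651/20 - 1231777/278) = 1/(-8891281/2780) = -2780/8891281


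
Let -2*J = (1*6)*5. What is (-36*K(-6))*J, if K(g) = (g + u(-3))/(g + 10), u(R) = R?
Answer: -1215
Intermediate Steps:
J = -15 (J = -1*6*5/2 = -3*5 = -½*30 = -15)
K(g) = (-3 + g)/(10 + g) (K(g) = (g - 3)/(g + 10) = (-3 + g)/(10 + g))
(-36*K(-6))*J = -36*(-3 - 6)/(10 - 6)*(-15) = -36*(-9)/4*(-15) = -9*(-9)*(-15) = -36*(-9/4)*(-15) = 81*(-15) = -1215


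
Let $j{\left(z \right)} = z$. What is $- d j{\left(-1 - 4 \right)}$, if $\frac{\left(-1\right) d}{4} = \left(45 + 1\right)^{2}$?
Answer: $-42320$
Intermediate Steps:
$d = -8464$ ($d = - 4 \left(45 + 1\right)^{2} = - 4 \cdot 46^{2} = \left(-4\right) 2116 = -8464$)
$- d j{\left(-1 - 4 \right)} = \left(-1\right) \left(-8464\right) \left(-1 - 4\right) = 8464 \left(-1 - 4\right) = 8464 \left(-5\right) = -42320$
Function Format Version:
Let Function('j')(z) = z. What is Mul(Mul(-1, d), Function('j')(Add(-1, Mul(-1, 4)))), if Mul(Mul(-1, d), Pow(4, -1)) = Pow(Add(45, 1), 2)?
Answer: -42320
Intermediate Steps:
d = -8464 (d = Mul(-4, Pow(Add(45, 1), 2)) = Mul(-4, Pow(46, 2)) = Mul(-4, 2116) = -8464)
Mul(Mul(-1, d), Function('j')(Add(-1, Mul(-1, 4)))) = Mul(Mul(-1, -8464), Add(-1, Mul(-1, 4))) = Mul(8464, Add(-1, -4)) = Mul(8464, -5) = -42320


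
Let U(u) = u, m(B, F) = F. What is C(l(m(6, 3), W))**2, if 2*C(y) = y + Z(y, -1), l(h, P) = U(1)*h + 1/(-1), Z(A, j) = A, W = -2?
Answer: 4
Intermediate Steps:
l(h, P) = -1 + h (l(h, P) = 1*h + 1/(-1) = h - 1 = -1 + h)
C(y) = y (C(y) = (y + y)/2 = (2*y)/2 = y)
C(l(m(6, 3), W))**2 = (-1 + 3)**2 = 2**2 = 4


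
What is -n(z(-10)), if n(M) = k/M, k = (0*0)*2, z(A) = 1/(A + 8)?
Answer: 0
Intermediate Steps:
z(A) = 1/(8 + A)
k = 0 (k = 0*2 = 0)
n(M) = 0 (n(M) = 0/M = 0)
-n(z(-10)) = -1*0 = 0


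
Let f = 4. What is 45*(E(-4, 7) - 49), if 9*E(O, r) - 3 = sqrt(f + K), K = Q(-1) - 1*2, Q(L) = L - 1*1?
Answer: -2190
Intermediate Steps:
Q(L) = -1 + L (Q(L) = L - 1 = -1 + L)
K = -4 (K = (-1 - 1) - 1*2 = -2 - 2 = -4)
E(O, r) = 1/3 (E(O, r) = 1/3 + sqrt(4 - 4)/9 = 1/3 + sqrt(0)/9 = 1/3 + (1/9)*0 = 1/3 + 0 = 1/3)
45*(E(-4, 7) - 49) = 45*(1/3 - 49) = 45*(-146/3) = -2190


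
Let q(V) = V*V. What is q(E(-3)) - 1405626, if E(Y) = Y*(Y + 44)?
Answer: -1390497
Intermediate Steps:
E(Y) = Y*(44 + Y)
q(V) = V²
q(E(-3)) - 1405626 = (-3*(44 - 3))² - 1405626 = (-3*41)² - 1405626 = (-123)² - 1405626 = 15129 - 1405626 = -1390497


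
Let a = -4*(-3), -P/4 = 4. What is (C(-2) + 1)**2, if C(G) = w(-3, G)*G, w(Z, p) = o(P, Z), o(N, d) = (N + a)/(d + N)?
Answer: 121/361 ≈ 0.33518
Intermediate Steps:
P = -16 (P = -4*4 = -16)
a = 12
o(N, d) = (12 + N)/(N + d) (o(N, d) = (N + 12)/(d + N) = (12 + N)/(N + d))
w(Z, p) = -4/(-16 + Z) (w(Z, p) = (12 - 16)/(-16 + Z) = -4/(-16 + Z))
C(G) = 4*G/19 (C(G) = (-4/(-16 - 3))*G = (-4/(-19))*G = (-4*(-1/19))*G = 4*G/19)
(C(-2) + 1)**2 = ((4/19)*(-2) + 1)**2 = (-8/19 + 1)**2 = (11/19)**2 = 121/361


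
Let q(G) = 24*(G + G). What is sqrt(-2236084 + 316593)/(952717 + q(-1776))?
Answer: I*sqrt(1919491)/867469 ≈ 0.0015971*I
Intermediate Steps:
q(G) = 48*G (q(G) = 24*(2*G) = 48*G)
sqrt(-2236084 + 316593)/(952717 + q(-1776)) = sqrt(-2236084 + 316593)/(952717 + 48*(-1776)) = sqrt(-1919491)/(952717 - 85248) = (I*sqrt(1919491))/867469 = (I*sqrt(1919491))*(1/867469) = I*sqrt(1919491)/867469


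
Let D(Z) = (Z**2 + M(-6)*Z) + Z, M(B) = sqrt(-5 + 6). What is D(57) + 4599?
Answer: 7962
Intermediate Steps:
M(B) = 1 (M(B) = sqrt(1) = 1)
D(Z) = Z**2 + 2*Z (D(Z) = (Z**2 + 1*Z) + Z = (Z**2 + Z) + Z = (Z + Z**2) + Z = Z**2 + 2*Z)
D(57) + 4599 = 57*(2 + 57) + 4599 = 57*59 + 4599 = 3363 + 4599 = 7962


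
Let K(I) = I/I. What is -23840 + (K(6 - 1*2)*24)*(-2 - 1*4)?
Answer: -23984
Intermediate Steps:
K(I) = 1
-23840 + (K(6 - 1*2)*24)*(-2 - 1*4) = -23840 + (1*24)*(-2 - 1*4) = -23840 + 24*(-2 - 4) = -23840 + 24*(-6) = -23840 - 144 = -23984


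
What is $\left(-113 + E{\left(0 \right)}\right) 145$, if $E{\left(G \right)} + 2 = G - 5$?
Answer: $-17400$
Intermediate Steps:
$E{\left(G \right)} = -7 + G$ ($E{\left(G \right)} = -2 + \left(G - 5\right) = -2 + \left(-5 + G\right) = -7 + G$)
$\left(-113 + E{\left(0 \right)}\right) 145 = \left(-113 + \left(-7 + 0\right)\right) 145 = \left(-113 - 7\right) 145 = \left(-120\right) 145 = -17400$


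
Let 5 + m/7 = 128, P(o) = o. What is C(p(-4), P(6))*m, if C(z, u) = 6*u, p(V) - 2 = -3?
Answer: 30996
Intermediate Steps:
p(V) = -1 (p(V) = 2 - 3 = -1)
m = 861 (m = -35 + 7*128 = -35 + 896 = 861)
C(p(-4), P(6))*m = (6*6)*861 = 36*861 = 30996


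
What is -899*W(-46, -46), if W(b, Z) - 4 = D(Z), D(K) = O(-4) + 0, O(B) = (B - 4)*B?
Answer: -32364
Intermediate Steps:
O(B) = B*(-4 + B) (O(B) = (-4 + B)*B = B*(-4 + B))
D(K) = 32 (D(K) = -4*(-4 - 4) + 0 = -4*(-8) + 0 = 32 + 0 = 32)
W(b, Z) = 36 (W(b, Z) = 4 + 32 = 36)
-899*W(-46, -46) = -899*36 = -32364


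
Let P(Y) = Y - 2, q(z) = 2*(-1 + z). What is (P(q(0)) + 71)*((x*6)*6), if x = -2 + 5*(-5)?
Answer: -65124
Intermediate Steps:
x = -27 (x = -2 - 25 = -27)
q(z) = -2 + 2*z
P(Y) = -2 + Y
(P(q(0)) + 71)*((x*6)*6) = ((-2 + (-2 + 2*0)) + 71)*(-27*6*6) = ((-2 + (-2 + 0)) + 71)*(-162*6) = ((-2 - 2) + 71)*(-972) = (-4 + 71)*(-972) = 67*(-972) = -65124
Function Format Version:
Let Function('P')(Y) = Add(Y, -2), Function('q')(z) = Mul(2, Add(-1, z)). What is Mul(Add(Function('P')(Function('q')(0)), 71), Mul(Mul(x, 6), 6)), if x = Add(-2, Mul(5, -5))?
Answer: -65124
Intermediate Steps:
x = -27 (x = Add(-2, -25) = -27)
Function('q')(z) = Add(-2, Mul(2, z))
Function('P')(Y) = Add(-2, Y)
Mul(Add(Function('P')(Function('q')(0)), 71), Mul(Mul(x, 6), 6)) = Mul(Add(Add(-2, Add(-2, Mul(2, 0))), 71), Mul(Mul(-27, 6), 6)) = Mul(Add(Add(-2, Add(-2, 0)), 71), Mul(-162, 6)) = Mul(Add(Add(-2, -2), 71), -972) = Mul(Add(-4, 71), -972) = Mul(67, -972) = -65124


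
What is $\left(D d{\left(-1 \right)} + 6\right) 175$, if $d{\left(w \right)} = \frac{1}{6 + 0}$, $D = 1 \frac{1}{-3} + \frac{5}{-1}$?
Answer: $\frac{8050}{9} \approx 894.44$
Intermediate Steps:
$D = - \frac{16}{3}$ ($D = 1 \left(- \frac{1}{3}\right) + 5 \left(-1\right) = - \frac{1}{3} - 5 = - \frac{16}{3} \approx -5.3333$)
$d{\left(w \right)} = \frac{1}{6}$
$\left(D d{\left(-1 \right)} + 6\right) 175 = \left(\left(- \frac{16}{3}\right) \frac{1}{6} + 6\right) 175 = \left(- \frac{8}{9} + 6\right) 175 = \frac{46}{9} \cdot 175 = \frac{8050}{9}$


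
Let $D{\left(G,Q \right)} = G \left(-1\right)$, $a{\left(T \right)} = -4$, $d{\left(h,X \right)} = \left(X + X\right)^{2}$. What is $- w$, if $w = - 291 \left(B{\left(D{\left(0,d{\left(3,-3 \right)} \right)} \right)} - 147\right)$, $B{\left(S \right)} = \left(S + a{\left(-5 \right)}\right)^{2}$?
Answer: $-38121$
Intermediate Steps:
$d{\left(h,X \right)} = 4 X^{2}$ ($d{\left(h,X \right)} = \left(2 X\right)^{2} = 4 X^{2}$)
$D{\left(G,Q \right)} = - G$
$B{\left(S \right)} = \left(-4 + S\right)^{2}$ ($B{\left(S \right)} = \left(S - 4\right)^{2} = \left(-4 + S\right)^{2}$)
$w = 38121$ ($w = - 291 \left(\left(-4 - 0\right)^{2} - 147\right) = - 291 \left(\left(-4 + 0\right)^{2} - 147\right) = - 291 \left(\left(-4\right)^{2} - 147\right) = - 291 \left(16 - 147\right) = \left(-291\right) \left(-131\right) = 38121$)
$- w = \left(-1\right) 38121 = -38121$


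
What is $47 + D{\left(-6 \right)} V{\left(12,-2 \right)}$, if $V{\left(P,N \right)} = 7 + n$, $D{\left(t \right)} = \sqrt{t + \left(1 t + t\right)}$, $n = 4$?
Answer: $47 + 33 i \sqrt{2} \approx 47.0 + 46.669 i$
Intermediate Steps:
$D{\left(t \right)} = \sqrt{3} \sqrt{t}$ ($D{\left(t \right)} = \sqrt{t + \left(t + t\right)} = \sqrt{t + 2 t} = \sqrt{3 t} = \sqrt{3} \sqrt{t}$)
$V{\left(P,N \right)} = 11$ ($V{\left(P,N \right)} = 7 + 4 = 11$)
$47 + D{\left(-6 \right)} V{\left(12,-2 \right)} = 47 + \sqrt{3} \sqrt{-6} \cdot 11 = 47 + \sqrt{3} i \sqrt{6} \cdot 11 = 47 + 3 i \sqrt{2} \cdot 11 = 47 + 33 i \sqrt{2}$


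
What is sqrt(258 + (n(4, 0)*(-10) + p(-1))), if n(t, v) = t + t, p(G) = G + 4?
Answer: sqrt(181) ≈ 13.454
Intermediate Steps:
p(G) = 4 + G
n(t, v) = 2*t
sqrt(258 + (n(4, 0)*(-10) + p(-1))) = sqrt(258 + ((2*4)*(-10) + (4 - 1))) = sqrt(258 + (8*(-10) + 3)) = sqrt(258 + (-80 + 3)) = sqrt(258 - 77) = sqrt(181)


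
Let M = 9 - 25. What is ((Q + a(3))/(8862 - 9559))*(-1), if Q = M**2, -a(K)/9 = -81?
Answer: 985/697 ≈ 1.4132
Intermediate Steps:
a(K) = 729 (a(K) = -9*(-81) = 729)
M = -16
Q = 256 (Q = (-16)**2 = 256)
((Q + a(3))/(8862 - 9559))*(-1) = ((256 + 729)/(8862 - 9559))*(-1) = (985/(-697))*(-1) = (985*(-1/697))*(-1) = -985/697*(-1) = 985/697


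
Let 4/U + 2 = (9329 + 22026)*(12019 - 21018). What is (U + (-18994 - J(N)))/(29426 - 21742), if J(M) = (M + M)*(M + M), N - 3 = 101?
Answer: -8783472167465/1084072731774 ≈ -8.1023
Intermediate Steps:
N = 104 (N = 3 + 101 = 104)
J(M) = 4*M² (J(M) = (2*M)*(2*M) = 4*M²)
U = -4/282163647 (U = 4/(-2 + (9329 + 22026)*(12019 - 21018)) = 4/(-2 + 31355*(-8999)) = 4/(-2 - 282163645) = 4/(-282163647) = 4*(-1/282163647) = -4/282163647 ≈ -1.4176e-8)
(U + (-18994 - J(N)))/(29426 - 21742) = (-4/282163647 + (-18994 - 4*104²))/(29426 - 21742) = (-4/282163647 + (-18994 - 4*10816))/7684 = (-4/282163647 + (-18994 - 1*43264))*(1/7684) = (-4/282163647 + (-18994 - 43264))*(1/7684) = (-4/282163647 - 62258)*(1/7684) = -17566944334930/282163647*1/7684 = -8783472167465/1084072731774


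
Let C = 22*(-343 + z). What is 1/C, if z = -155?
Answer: -1/10956 ≈ -9.1274e-5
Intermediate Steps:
C = -10956 (C = 22*(-343 - 155) = 22*(-498) = -10956)
1/C = 1/(-10956) = -1/10956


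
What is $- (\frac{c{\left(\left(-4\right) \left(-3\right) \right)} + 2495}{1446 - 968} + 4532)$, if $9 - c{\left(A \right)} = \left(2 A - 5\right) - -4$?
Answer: $- \frac{2168777}{478} \approx -4537.2$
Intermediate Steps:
$c{\left(A \right)} = 10 - 2 A$ ($c{\left(A \right)} = 9 - \left(\left(2 A - 5\right) - -4\right) = 9 - \left(\left(-5 + 2 A\right) + 4\right) = 9 - \left(-1 + 2 A\right) = 10 - 2 A$)
$- (\frac{c{\left(\left(-4\right) \left(-3\right) \right)} + 2495}{1446 - 968} + 4532) = - (\frac{\left(10 - 2 \left(\left(-4\right) \left(-3\right)\right)\right) + 2495}{1446 - 968} + 4532) = - (\frac{\left(10 - 24\right) + 2495}{478} + 4532) = - (\left(\left(10 - 24\right) + 2495\right) \frac{1}{478} + 4532) = - (\left(-14 + 2495\right) \frac{1}{478} + 4532) = - (2481 \cdot \frac{1}{478} + 4532) = - (\frac{2481}{478} + 4532) = \left(-1\right) \frac{2168777}{478} = - \frac{2168777}{478}$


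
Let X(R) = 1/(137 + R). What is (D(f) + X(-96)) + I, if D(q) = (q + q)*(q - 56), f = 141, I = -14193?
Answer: 400858/41 ≈ 9777.0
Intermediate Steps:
D(q) = 2*q*(-56 + q) (D(q) = (2*q)*(-56 + q) = 2*q*(-56 + q))
(D(f) + X(-96)) + I = (2*141*(-56 + 141) + 1/(137 - 96)) - 14193 = (2*141*85 + 1/41) - 14193 = (23970 + 1/41) - 14193 = 982771/41 - 14193 = 400858/41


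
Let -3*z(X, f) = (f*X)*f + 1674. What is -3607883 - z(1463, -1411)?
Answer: 2901895448/3 ≈ 9.6730e+8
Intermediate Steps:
z(X, f) = -558 - X*f²/3 (z(X, f) = -((f*X)*f + 1674)/3 = -((X*f)*f + 1674)/3 = -(X*f² + 1674)/3 = -(1674 + X*f²)/3 = -558 - X*f²/3)
-3607883 - z(1463, -1411) = -3607883 - (-558 - ⅓*1463*(-1411)²) = -3607883 - (-558 - ⅓*1463*1990921) = -3607883 - (-558 - 2912717423/3) = -3607883 - 1*(-2912719097/3) = -3607883 + 2912719097/3 = 2901895448/3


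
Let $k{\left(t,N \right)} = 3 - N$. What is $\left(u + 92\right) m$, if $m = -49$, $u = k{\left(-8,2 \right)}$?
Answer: $-4557$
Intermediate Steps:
$u = 1$ ($u = 3 - 2 = 1$)
$\left(u + 92\right) m = \left(1 + 92\right) \left(-49\right) = 93 \left(-49\right) = -4557$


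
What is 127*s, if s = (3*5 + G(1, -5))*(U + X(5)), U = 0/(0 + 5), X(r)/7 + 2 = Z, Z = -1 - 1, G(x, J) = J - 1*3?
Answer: -24892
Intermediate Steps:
G(x, J) = -3 + J (G(x, J) = J - 3 = -3 + J)
Z = -2
X(r) = -28 (X(r) = -14 + 7*(-2) = -14 - 14 = -28)
U = 0 (U = 0/5 = 0*(1/5) = 0)
s = -196 (s = (3*5 + (-3 - 5))*(0 - 28) = (15 - 8)*(-28) = 7*(-28) = -196)
127*s = 127*(-196) = -24892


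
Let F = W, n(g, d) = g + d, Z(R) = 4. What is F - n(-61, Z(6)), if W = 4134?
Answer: 4191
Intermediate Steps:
n(g, d) = d + g
F = 4134
F - n(-61, Z(6)) = 4134 - (4 - 61) = 4134 - 1*(-57) = 4134 + 57 = 4191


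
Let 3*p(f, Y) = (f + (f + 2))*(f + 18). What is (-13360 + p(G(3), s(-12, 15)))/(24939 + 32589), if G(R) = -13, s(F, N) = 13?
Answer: -1675/7191 ≈ -0.23293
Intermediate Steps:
p(f, Y) = (2 + 2*f)*(18 + f)/3 (p(f, Y) = ((f + (f + 2))*(f + 18))/3 = ((f + (2 + f))*(18 + f))/3 = ((2 + 2*f)*(18 + f))/3 = (2 + 2*f)*(18 + f)/3)
(-13360 + p(G(3), s(-12, 15)))/(24939 + 32589) = (-13360 + (12 + (⅔)*(-13)² + (38/3)*(-13)))/(24939 + 32589) = (-13360 + (12 + (⅔)*169 - 494/3))/57528 = (-13360 + (12 + 338/3 - 494/3))*(1/57528) = (-13360 - 40)*(1/57528) = -13400*1/57528 = -1675/7191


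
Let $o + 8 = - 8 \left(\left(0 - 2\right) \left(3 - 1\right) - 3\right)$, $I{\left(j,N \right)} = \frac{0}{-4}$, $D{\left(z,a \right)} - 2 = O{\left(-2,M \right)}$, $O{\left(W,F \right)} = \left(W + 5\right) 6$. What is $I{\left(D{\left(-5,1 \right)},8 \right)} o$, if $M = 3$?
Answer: $0$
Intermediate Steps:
$O{\left(W,F \right)} = 30 + 6 W$ ($O{\left(W,F \right)} = \left(5 + W\right) 6 = 30 + 6 W$)
$D{\left(z,a \right)} = 20$ ($D{\left(z,a \right)} = 2 + \left(30 + 6 \left(-2\right)\right) = 2 + \left(30 - 12\right) = 2 + 18 = 20$)
$I{\left(j,N \right)} = 0$ ($I{\left(j,N \right)} = 0 \left(- \frac{1}{4}\right) = 0$)
$o = 48$ ($o = -8 - 8 \left(\left(0 - 2\right) \left(3 - 1\right) - 3\right) = -8 - 8 \left(\left(-2\right) 2 - 3\right) = -8 - 8 \left(-4 - 3\right) = -8 - -56 = -8 + 56 = 48$)
$I{\left(D{\left(-5,1 \right)},8 \right)} o = 0 \cdot 48 = 0$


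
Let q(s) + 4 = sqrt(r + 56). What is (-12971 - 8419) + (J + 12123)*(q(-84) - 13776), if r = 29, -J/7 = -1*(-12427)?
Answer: 1031632090 - 74866*sqrt(85) ≈ 1.0309e+9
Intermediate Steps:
J = -86989 (J = -(-7)*(-12427) = -7*12427 = -86989)
q(s) = -4 + sqrt(85) (q(s) = -4 + sqrt(29 + 56) = -4 + sqrt(85))
(-12971 - 8419) + (J + 12123)*(q(-84) - 13776) = (-12971 - 8419) + (-86989 + 12123)*((-4 + sqrt(85)) - 13776) = -21390 - 74866*(-13780 + sqrt(85)) = -21390 + (1031653480 - 74866*sqrt(85)) = 1031632090 - 74866*sqrt(85)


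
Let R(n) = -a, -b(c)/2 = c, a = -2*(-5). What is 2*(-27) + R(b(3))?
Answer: -64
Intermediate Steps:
a = 10
b(c) = -2*c
R(n) = -10 (R(n) = -1*10 = -10)
2*(-27) + R(b(3)) = 2*(-27) - 10 = -54 - 10 = -64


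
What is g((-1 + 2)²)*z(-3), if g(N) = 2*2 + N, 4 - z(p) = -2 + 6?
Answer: 0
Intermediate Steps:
z(p) = 0 (z(p) = 4 - (-2 + 6) = 4 - 1*4 = 4 - 4 = 0)
g(N) = 4 + N
g((-1 + 2)²)*z(-3) = (4 + (-1 + 2)²)*0 = (4 + 1²)*0 = (4 + 1)*0 = 5*0 = 0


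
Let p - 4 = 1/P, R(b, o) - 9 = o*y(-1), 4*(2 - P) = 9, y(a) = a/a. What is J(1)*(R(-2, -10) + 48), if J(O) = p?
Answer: 0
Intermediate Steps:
y(a) = 1
P = -1/4 (P = 2 - 1/4*9 = 2 - 9/4 = -1/4 ≈ -0.25000)
R(b, o) = 9 + o (R(b, o) = 9 + o*1 = 9 + o)
p = 0 (p = 4 + 1/(-1/4) = 4 - 4 = 0)
J(O) = 0
J(1)*(R(-2, -10) + 48) = 0*((9 - 10) + 48) = 0*(-1 + 48) = 0*47 = 0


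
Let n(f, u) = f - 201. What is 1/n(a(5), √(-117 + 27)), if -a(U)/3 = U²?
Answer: -1/276 ≈ -0.0036232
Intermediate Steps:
a(U) = -3*U²
n(f, u) = -201 + f
1/n(a(5), √(-117 + 27)) = 1/(-201 - 3*5²) = 1/(-201 - 3*25) = 1/(-201 - 75) = 1/(-276) = -1/276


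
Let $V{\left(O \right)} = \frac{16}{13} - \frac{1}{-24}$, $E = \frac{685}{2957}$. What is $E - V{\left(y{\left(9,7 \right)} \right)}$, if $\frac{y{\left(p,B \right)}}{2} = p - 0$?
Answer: $- \frac{960209}{922584} \approx -1.0408$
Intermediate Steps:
$y{\left(p,B \right)} = 2 p$ ($y{\left(p,B \right)} = 2 \left(p - 0\right) = 2 \left(p + 0\right) = 2 p$)
$E = \frac{685}{2957}$ ($E = 685 \cdot \frac{1}{2957} = \frac{685}{2957} \approx 0.23165$)
$V{\left(O \right)} = \frac{397}{312}$ ($V{\left(O \right)} = 16 \cdot \frac{1}{13} - - \frac{1}{24} = \frac{16}{13} + \frac{1}{24} = \frac{397}{312}$)
$E - V{\left(y{\left(9,7 \right)} \right)} = \frac{685}{2957} - \frac{397}{312} = - \frac{960209}{922584}$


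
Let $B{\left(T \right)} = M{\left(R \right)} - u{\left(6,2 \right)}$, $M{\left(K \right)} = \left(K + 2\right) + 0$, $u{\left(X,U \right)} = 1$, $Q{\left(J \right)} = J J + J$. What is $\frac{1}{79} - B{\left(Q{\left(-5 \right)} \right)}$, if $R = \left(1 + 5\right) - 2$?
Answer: $- \frac{394}{79} \approx -4.9873$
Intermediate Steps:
$Q{\left(J \right)} = J + J^{2}$ ($Q{\left(J \right)} = J^{2} + J = J + J^{2}$)
$R = 4$ ($R = 6 - 2 = 4$)
$M{\left(K \right)} = 2 + K$ ($M{\left(K \right)} = \left(2 + K\right) + 0 = 2 + K$)
$B{\left(T \right)} = 5$ ($B{\left(T \right)} = \left(2 + 4\right) - 1 = 6 - 1 = 5$)
$\frac{1}{79} - B{\left(Q{\left(-5 \right)} \right)} = \frac{1}{79} - 5 = - \frac{394}{79}$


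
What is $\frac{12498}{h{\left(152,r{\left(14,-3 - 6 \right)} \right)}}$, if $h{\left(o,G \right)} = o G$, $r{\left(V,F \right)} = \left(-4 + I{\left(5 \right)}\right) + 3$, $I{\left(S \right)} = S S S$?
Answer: $\frac{6249}{9424} \approx 0.66309$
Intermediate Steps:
$I{\left(S \right)} = S^{3}$ ($I{\left(S \right)} = S^{2} S = S^{3}$)
$r{\left(V,F \right)} = 124$ ($r{\left(V,F \right)} = \left(-4 + 5^{3}\right) + 3 = \left(-4 + 125\right) + 3 = 121 + 3 = 124$)
$h{\left(o,G \right)} = G o$
$\frac{12498}{h{\left(152,r{\left(14,-3 - 6 \right)} \right)}} = \frac{12498}{124 \cdot 152} = \frac{12498}{18848} = 12498 \cdot \frac{1}{18848} = \frac{6249}{9424}$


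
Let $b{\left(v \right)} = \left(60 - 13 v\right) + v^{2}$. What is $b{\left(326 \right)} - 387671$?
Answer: $-285573$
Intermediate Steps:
$b{\left(v \right)} = 60 + v^{2} - 13 v$
$b{\left(326 \right)} - 387671 = \left(60 + 326^{2} - 4238\right) - 387671 = \left(60 + 106276 - 4238\right) - 387671 = 102098 - 387671 = -285573$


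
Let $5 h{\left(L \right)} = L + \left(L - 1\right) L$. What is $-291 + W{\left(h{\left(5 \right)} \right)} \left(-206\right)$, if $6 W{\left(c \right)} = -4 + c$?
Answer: $- \frac{976}{3} \approx -325.33$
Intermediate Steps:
$h{\left(L \right)} = \frac{L}{5} + \frac{L \left(-1 + L\right)}{5}$ ($h{\left(L \right)} = \frac{L + \left(L - 1\right) L}{5} = \frac{L + \left(-1 + L\right) L}{5} = \frac{L + L \left(-1 + L\right)}{5} = \frac{L}{5} + \frac{L \left(-1 + L\right)}{5}$)
$W{\left(c \right)} = - \frac{2}{3} + \frac{c}{6}$ ($W{\left(c \right)} = \frac{-4 + c}{6} = - \frac{2}{3} + \frac{c}{6}$)
$-291 + W{\left(h{\left(5 \right)} \right)} \left(-206\right) = -291 + \left(- \frac{2}{3} + \frac{\frac{1}{5} \cdot 5^{2}}{6}\right) \left(-206\right) = -291 + \left(- \frac{2}{3} + \frac{\frac{1}{5} \cdot 25}{6}\right) \left(-206\right) = -291 + \left(- \frac{2}{3} + \frac{1}{6} \cdot 5\right) \left(-206\right) = -291 + \left(- \frac{2}{3} + \frac{5}{6}\right) \left(-206\right) = -291 + \frac{1}{6} \left(-206\right) = -291 - \frac{103}{3} = - \frac{976}{3}$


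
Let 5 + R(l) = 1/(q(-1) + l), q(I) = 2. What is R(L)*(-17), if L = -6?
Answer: 357/4 ≈ 89.250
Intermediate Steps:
R(l) = -5 + 1/(2 + l)
R(L)*(-17) = ((-9 - 5*(-6))/(2 - 6))*(-17) = ((-9 + 30)/(-4))*(-17) = -¼*21*(-17) = -21/4*(-17) = 357/4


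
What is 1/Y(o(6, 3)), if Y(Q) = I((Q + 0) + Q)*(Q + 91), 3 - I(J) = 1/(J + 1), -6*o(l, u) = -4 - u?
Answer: 20/4977 ≈ 0.0040185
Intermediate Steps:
o(l, u) = ⅔ + u/6 (o(l, u) = -(-4 - u)/6 = ⅔ + u/6)
I(J) = 3 - 1/(1 + J) (I(J) = 3 - 1/(J + 1) = 3 - 1/(1 + J))
Y(Q) = (2 + 6*Q)*(91 + Q)/(1 + 2*Q) (Y(Q) = ((2 + 3*((Q + 0) + Q))/(1 + ((Q + 0) + Q)))*(Q + 91) = ((2 + 3*(Q + Q))/(1 + (Q + Q)))*(91 + Q) = ((2 + 3*(2*Q))/(1 + 2*Q))*(91 + Q) = ((2 + 6*Q)/(1 + 2*Q))*(91 + Q) = (2 + 6*Q)*(91 + Q)/(1 + 2*Q))
1/Y(o(6, 3)) = 1/(2*(1 + 3*(⅔ + (⅙)*3))*(91 + (⅔ + (⅙)*3))/(1 + 2*(⅔ + (⅙)*3))) = 1/(2*(1 + 3*(⅔ + ½))*(91 + (⅔ + ½))/(1 + 2*(⅔ + ½))) = 1/(2*(1 + 3*(7/6))*(91 + 7/6)/(1 + 2*(7/6))) = 1/(2*(1 + 7/2)*(553/6)/(1 + 7/3)) = 1/(2*(9/2)*(553/6)/(10/3)) = 1/(2*(3/10)*(9/2)*(553/6)) = 1/(4977/20) = 20/4977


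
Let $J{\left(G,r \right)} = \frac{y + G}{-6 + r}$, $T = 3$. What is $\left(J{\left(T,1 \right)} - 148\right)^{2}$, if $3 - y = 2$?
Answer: $\frac{553536}{25} \approx 22141.0$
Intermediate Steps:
$y = 1$ ($y = 3 - 2 = 1$)
$J{\left(G,r \right)} = \frac{1 + G}{-6 + r}$
$\left(J{\left(T,1 \right)} - 148\right)^{2} = \left(\frac{1 + 3}{-6 + 1} - 148\right)^{2} = \left(\frac{1}{-5} \cdot 4 - 148\right)^{2} = \left(\left(- \frac{1}{5}\right) 4 - 148\right)^{2} = \left(- \frac{4}{5} - 148\right)^{2} = \left(- \frac{744}{5}\right)^{2} = \frac{553536}{25}$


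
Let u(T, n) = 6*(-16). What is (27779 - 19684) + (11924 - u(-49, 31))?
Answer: 20115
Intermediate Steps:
u(T, n) = -96
(27779 - 19684) + (11924 - u(-49, 31)) = (27779 - 19684) + (11924 - 1*(-96)) = 8095 + (11924 + 96) = 8095 + 12020 = 20115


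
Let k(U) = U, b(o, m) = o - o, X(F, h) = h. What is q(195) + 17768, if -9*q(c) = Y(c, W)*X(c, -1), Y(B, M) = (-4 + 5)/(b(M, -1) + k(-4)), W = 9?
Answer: 639647/36 ≈ 17768.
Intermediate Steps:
b(o, m) = 0
Y(B, M) = -1/4 (Y(B, M) = (-4 + 5)/(0 - 4) = 1/(-4) = 1*(-1/4) = -1/4)
q(c) = -1/36 (q(c) = -(-1)*(-1)/36 = -1/9*1/4 = -1/36)
q(195) + 17768 = -1/36 + 17768 = 639647/36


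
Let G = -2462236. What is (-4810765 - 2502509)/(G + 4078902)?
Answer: -3656637/808333 ≈ -4.5237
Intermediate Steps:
(-4810765 - 2502509)/(G + 4078902) = (-4810765 - 2502509)/(-2462236 + 4078902) = -7313274/1616666 = -7313274*1/1616666 = -3656637/808333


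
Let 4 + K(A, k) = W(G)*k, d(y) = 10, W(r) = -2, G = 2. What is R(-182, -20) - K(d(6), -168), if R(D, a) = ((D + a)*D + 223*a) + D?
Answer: 31790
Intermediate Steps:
R(D, a) = D + 223*a + D*(D + a) (R(D, a) = (D*(D + a) + 223*a) + D = (223*a + D*(D + a)) + D = D + 223*a + D*(D + a))
K(A, k) = -4 - 2*k
R(-182, -20) - K(d(6), -168) = (-182 + (-182)² + 223*(-20) - 182*(-20)) - (-4 - 2*(-168)) = (-182 + 33124 - 4460 + 3640) - (-4 + 336) = 32122 - 1*332 = 32122 - 332 = 31790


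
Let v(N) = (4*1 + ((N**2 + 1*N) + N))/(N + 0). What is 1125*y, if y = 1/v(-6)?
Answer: -3375/14 ≈ -241.07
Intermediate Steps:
v(N) = (4 + N**2 + 2*N)/N (v(N) = (4 + ((N**2 + N) + N))/N = (4 + ((N + N**2) + N))/N = (4 + (N**2 + 2*N))/N = (4 + N**2 + 2*N)/N)
y = -3/14 (y = 1/(2 - 6 + 4/(-6)) = 1/(2 - 6 + 4*(-1/6)) = 1/(2 - 6 - 2/3) = 1/(-14/3) = -3/14 ≈ -0.21429)
1125*y = 1125*(-3/14) = -3375/14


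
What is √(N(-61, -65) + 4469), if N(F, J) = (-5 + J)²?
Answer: 3*√1041 ≈ 96.794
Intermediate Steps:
√(N(-61, -65) + 4469) = √((-5 - 65)² + 4469) = √((-70)² + 4469) = √(4900 + 4469) = √9369 = 3*√1041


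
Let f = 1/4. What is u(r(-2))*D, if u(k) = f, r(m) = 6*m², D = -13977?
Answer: -13977/4 ≈ -3494.3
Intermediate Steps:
f = ¼ ≈ 0.25000
u(k) = ¼
u(r(-2))*D = (¼)*(-13977) = -13977/4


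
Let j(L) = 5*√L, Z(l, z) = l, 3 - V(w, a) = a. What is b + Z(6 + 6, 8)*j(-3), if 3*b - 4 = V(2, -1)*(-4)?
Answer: -4 + 60*I*√3 ≈ -4.0 + 103.92*I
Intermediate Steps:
V(w, a) = 3 - a
b = -4 (b = 4/3 + ((3 - 1*(-1))*(-4))/3 = 4/3 + ((3 + 1)*(-4))/3 = 4/3 + (4*(-4))/3 = 4/3 + (⅓)*(-16) = 4/3 - 16/3 = -4)
b + Z(6 + 6, 8)*j(-3) = -4 + (6 + 6)*(5*√(-3)) = -4 + 12*(5*(I*√3)) = -4 + 12*(5*I*√3) = -4 + 60*I*√3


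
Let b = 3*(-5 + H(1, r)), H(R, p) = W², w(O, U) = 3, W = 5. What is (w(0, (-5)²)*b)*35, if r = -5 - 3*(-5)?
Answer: 6300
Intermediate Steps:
r = 10 (r = -5 + 15 = 10)
H(R, p) = 25 (H(R, p) = 5² = 25)
b = 60 (b = 3*(-5 + 25) = 3*20 = 60)
(w(0, (-5)²)*b)*35 = (3*60)*35 = 180*35 = 6300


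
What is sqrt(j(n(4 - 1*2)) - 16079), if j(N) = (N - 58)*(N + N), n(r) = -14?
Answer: 7*I*sqrt(287) ≈ 118.59*I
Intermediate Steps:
j(N) = 2*N*(-58 + N) (j(N) = (-58 + N)*(2*N) = 2*N*(-58 + N))
sqrt(j(n(4 - 1*2)) - 16079) = sqrt(2*(-14)*(-58 - 14) - 16079) = sqrt(2*(-14)*(-72) - 16079) = sqrt(2016 - 16079) = sqrt(-14063) = 7*I*sqrt(287)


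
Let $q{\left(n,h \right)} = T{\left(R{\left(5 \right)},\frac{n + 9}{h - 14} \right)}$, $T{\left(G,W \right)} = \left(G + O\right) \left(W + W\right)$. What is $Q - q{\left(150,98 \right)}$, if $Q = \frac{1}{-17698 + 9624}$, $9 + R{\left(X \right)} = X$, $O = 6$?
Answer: $- \frac{427929}{56518} \approx -7.5715$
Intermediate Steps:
$R{\left(X \right)} = -9 + X$
$T{\left(G,W \right)} = 2 W \left(6 + G\right)$ ($T{\left(G,W \right)} = \left(G + 6\right) \left(W + W\right) = \left(6 + G\right) 2 W = 2 W \left(6 + G\right)$)
$q{\left(n,h \right)} = \frac{4 \left(9 + n\right)}{-14 + h}$ ($q{\left(n,h \right)} = 2 \frac{n + 9}{h - 14} \left(6 + \left(-9 + 5\right)\right) = 2 \frac{9 + n}{-14 + h} \left(6 - 4\right) = 2 \frac{9 + n}{-14 + h} 2 = \frac{4 \left(9 + n\right)}{-14 + h}$)
$Q = - \frac{1}{8074}$ ($Q = \frac{1}{-8074} = - \frac{1}{8074} \approx -0.00012385$)
$Q - q{\left(150,98 \right)} = - \frac{1}{8074} - \frac{4 \left(9 + 150\right)}{-14 + 98} = - \frac{1}{8074} - 4 \cdot \frac{1}{84} \cdot 159 = - \frac{1}{8074} - \frac{53}{7} = - \frac{427929}{56518}$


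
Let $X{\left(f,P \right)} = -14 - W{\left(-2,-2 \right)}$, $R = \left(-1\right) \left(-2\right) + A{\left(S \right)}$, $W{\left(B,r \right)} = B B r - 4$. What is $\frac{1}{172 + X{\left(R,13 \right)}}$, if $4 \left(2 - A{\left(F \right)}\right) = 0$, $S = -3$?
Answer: $\frac{1}{170} \approx 0.0058824$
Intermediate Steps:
$A{\left(F \right)} = 2$ ($A{\left(F \right)} = 2 - 0 = 2 + 0 = 2$)
$W{\left(B,r \right)} = -4 + r B^{2}$ ($W{\left(B,r \right)} = B^{2} r - 4 = r B^{2} - 4 = -4 + r B^{2}$)
$R = 4$ ($R = \left(-1\right) \left(-2\right) + 2 = 2 + 2 = 4$)
$X{\left(f,P \right)} = -2$ ($X{\left(f,P \right)} = -14 - \left(-4 - 2 \left(-2\right)^{2}\right) = -14 - \left(-4 - 8\right) = -14 - -12 = -14 + 12 = -2$)
$\frac{1}{172 + X{\left(R,13 \right)}} = \frac{1}{172 - 2} = \frac{1}{170}$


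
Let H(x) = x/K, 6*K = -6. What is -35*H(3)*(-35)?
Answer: -3675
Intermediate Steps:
K = -1 (K = (⅙)*(-6) = -1)
H(x) = -x (H(x) = x/(-1) = x*(-1) = -x)
-35*H(3)*(-35) = -(-35)*3*(-35) = -35*(-3)*(-35) = 105*(-35) = -3675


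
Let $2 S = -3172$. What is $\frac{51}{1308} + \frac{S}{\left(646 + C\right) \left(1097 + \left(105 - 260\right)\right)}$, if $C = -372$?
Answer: $\frac{924085}{28133772} \approx 0.032846$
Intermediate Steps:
$S = -1586$ ($S = \frac{1}{2} \left(-3172\right) = -1586$)
$\frac{51}{1308} + \frac{S}{\left(646 + C\right) \left(1097 + \left(105 - 260\right)\right)} = \frac{51}{1308} - \frac{1586}{\left(646 - 372\right) \left(1097 + \left(105 - 260\right)\right)} = 51 \cdot \frac{1}{1308} - \frac{1586}{274 \left(1097 - 155\right)} = \frac{17}{436} - \frac{1586}{274 \cdot 942} = \frac{17}{436} - \frac{1586}{258108} = \frac{17}{436} - \frac{793}{129054} = \frac{924085}{28133772}$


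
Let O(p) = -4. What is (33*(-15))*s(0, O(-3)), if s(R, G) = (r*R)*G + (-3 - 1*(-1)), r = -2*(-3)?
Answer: 990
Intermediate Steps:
r = 6
s(R, G) = -2 + 6*G*R (s(R, G) = (6*R)*G + (-3 - 1*(-1)) = 6*G*R + (-3 + 1) = 6*G*R - 2 = -2 + 6*G*R)
(33*(-15))*s(0, O(-3)) = (33*(-15))*(-2 + 6*(-4)*0) = -495*(-2 + 0) = -495*(-2) = 990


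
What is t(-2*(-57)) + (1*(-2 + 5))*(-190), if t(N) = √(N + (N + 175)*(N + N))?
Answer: -570 + 3*√7334 ≈ -313.08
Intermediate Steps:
t(N) = √(N + 2*N*(175 + N)) (t(N) = √(N + (175 + N)*(2*N)) = √(N + 2*N*(175 + N)))
t(-2*(-57)) + (1*(-2 + 5))*(-190) = √((-2*(-57))*(351 + 2*(-2*(-57)))) + (1*(-2 + 5))*(-190) = √(114*(351 + 2*114)) + (1*3)*(-190) = √(114*(351 + 228)) + 3*(-190) = √(114*579) - 570 = √66006 - 570 = 3*√7334 - 570 = -570 + 3*√7334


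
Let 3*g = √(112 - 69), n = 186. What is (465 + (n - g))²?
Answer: (1953 - √43)²/9 ≈ 4.2096e+5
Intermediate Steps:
g = √43/3 (g = √(112 - 69)/3 = √43/3 ≈ 2.1858)
(465 + (n - g))² = (465 + (186 - √43/3))² = (651 - √43/3)²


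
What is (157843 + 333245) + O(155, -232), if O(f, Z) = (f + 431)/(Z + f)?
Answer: 37813190/77 ≈ 4.9108e+5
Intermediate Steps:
O(f, Z) = (431 + f)/(Z + f)
(157843 + 333245) + O(155, -232) = (157843 + 333245) + (431 + 155)/(-232 + 155) = 491088 + 586/(-77) = 491088 - 1/77*586 = 491088 - 586/77 = 37813190/77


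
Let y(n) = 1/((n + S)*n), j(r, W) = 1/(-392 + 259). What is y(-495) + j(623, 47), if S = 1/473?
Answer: -10530311/1401291990 ≈ -0.0075147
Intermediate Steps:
S = 1/473 ≈ 0.0021142
j(r, W) = -1/133 (j(r, W) = 1/(-133) = -1/133)
y(n) = 1/(n*(1/473 + n)) (y(n) = 1/((n + 1/473)*n) = 1/((1/473 + n)*n) = 1/(n*(1/473 + n)))
y(-495) + j(623, 47) = 473/(-495*(1 + 473*(-495))) - 1/133 = 473*(-1/495)/(1 - 234135) - 1/133 = 473*(-1/495)/(-234134) - 1/133 = 473*(-1/495)*(-1/234134) - 1/133 = 43/10536030 - 1/133 = -10530311/1401291990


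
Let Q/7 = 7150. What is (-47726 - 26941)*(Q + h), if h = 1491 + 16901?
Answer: -5110358814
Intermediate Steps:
Q = 50050 (Q = 7*7150 = 50050)
h = 18392
(-47726 - 26941)*(Q + h) = (-47726 - 26941)*(50050 + 18392) = -74667*68442 = -5110358814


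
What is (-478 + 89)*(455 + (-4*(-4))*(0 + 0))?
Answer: -176995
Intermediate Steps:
(-478 + 89)*(455 + (-4*(-4))*(0 + 0)) = -389*(455 + 16*0) = -389*(455 + 0) = -389*455 = -176995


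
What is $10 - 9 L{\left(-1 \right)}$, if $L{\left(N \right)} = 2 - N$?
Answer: $-17$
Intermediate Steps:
$10 - 9 L{\left(-1 \right)} = 10 - 9 \left(2 - -1\right) = 10 - 9 \left(2 + 1\right) = 10 - 27 = -17$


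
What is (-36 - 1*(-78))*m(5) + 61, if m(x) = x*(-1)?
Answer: -149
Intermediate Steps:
m(x) = -x
(-36 - 1*(-78))*m(5) + 61 = (-36 - 1*(-78))*(-1*5) + 61 = (-36 + 78)*(-5) + 61 = 42*(-5) + 61 = -210 + 61 = -149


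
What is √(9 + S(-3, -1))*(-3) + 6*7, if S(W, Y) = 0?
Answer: 33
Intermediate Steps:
√(9 + S(-3, -1))*(-3) + 6*7 = √(9 + 0)*(-3) + 6*7 = √9*(-3) + 42 = 3*(-3) + 42 = -9 + 42 = 33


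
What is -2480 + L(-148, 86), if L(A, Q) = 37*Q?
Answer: 702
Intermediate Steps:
-2480 + L(-148, 86) = -2480 + 37*86 = -2480 + 3182 = 702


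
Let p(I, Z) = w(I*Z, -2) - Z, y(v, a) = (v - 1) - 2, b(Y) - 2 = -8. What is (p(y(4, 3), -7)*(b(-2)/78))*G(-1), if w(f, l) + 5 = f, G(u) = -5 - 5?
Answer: -50/13 ≈ -3.8462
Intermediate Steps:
G(u) = -10
b(Y) = -6 (b(Y) = 2 - 8 = -6)
w(f, l) = -5 + f
y(v, a) = -3 + v (y(v, a) = (-1 + v) - 2 = -3 + v)
p(I, Z) = -5 - Z + I*Z (p(I, Z) = (-5 + I*Z) - Z = -5 - Z + I*Z)
(p(y(4, 3), -7)*(b(-2)/78))*G(-1) = ((-5 - 1*(-7) + (-3 + 4)*(-7))*(-6/78))*(-10) = ((-5 + 7 + 1*(-7))*(-6*1/78))*(-10) = ((-5 + 7 - 7)*(-1/13))*(-10) = -5*(-1/13)*(-10) = (5/13)*(-10) = -50/13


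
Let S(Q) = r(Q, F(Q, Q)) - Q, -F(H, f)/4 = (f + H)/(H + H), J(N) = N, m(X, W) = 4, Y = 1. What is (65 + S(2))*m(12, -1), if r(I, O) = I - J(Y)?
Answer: 256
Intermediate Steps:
F(H, f) = -2*(H + f)/H (F(H, f) = -4*(f + H)/(H + H) = -4*(H + f)/(2*H) = -4*(H + f)*1/(2*H) = -2*(H + f)/H)
r(I, O) = -1 + I (r(I, O) = I - 1*1 = I - 1 = -1 + I)
S(Q) = -1 (S(Q) = (-1 + Q) - Q = -1)
(65 + S(2))*m(12, -1) = (65 - 1)*4 = 64*4 = 256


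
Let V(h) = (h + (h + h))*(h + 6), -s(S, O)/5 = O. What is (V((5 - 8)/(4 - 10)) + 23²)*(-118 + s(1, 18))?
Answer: -112060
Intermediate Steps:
s(S, O) = -5*O
V(h) = 3*h*(6 + h) (V(h) = (h + 2*h)*(6 + h) = (3*h)*(6 + h) = 3*h*(6 + h))
(V((5 - 8)/(4 - 10)) + 23²)*(-118 + s(1, 18)) = (3*((5 - 8)/(4 - 10))*(6 + (5 - 8)/(4 - 10)) + 23²)*(-118 - 5*18) = (3*(-3/(-6))*(6 - 3/(-6)) + 529)*(-118 - 90) = (3*(-3*(-⅙))*(6 - 3*(-⅙)) + 529)*(-208) = (3*(½)*(6 + ½) + 529)*(-208) = (3*(½)*(13/2) + 529)*(-208) = (39/4 + 529)*(-208) = (2155/4)*(-208) = -112060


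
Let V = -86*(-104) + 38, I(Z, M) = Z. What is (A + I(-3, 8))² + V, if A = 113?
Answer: 21082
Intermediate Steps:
V = 8982 (V = 8944 + 38 = 8982)
(A + I(-3, 8))² + V = (113 - 3)² + 8982 = 110² + 8982 = 12100 + 8982 = 21082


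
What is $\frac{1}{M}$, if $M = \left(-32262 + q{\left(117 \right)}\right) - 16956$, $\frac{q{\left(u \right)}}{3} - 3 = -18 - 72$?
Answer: $- \frac{1}{49479} \approx -2.0211 \cdot 10^{-5}$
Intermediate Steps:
$q{\left(u \right)} = -261$ ($q{\left(u \right)} = 9 + 3 \left(-18 - 72\right) = 9 + 3 \left(-90\right) = 9 - 270 = -261$)
$M = -49479$ ($M = \left(-32262 - 261\right) - 16956 = -32523 - 16956 = -49479$)
$\frac{1}{M} = \frac{1}{-49479} = - \frac{1}{49479}$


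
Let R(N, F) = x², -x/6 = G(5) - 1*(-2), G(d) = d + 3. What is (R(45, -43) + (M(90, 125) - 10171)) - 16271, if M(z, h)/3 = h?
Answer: -22467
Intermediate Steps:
M(z, h) = 3*h
G(d) = 3 + d
x = -60 (x = -6*((3 + 5) - 1*(-2)) = -6*(8 + 2) = -6*10 = -60)
R(N, F) = 3600 (R(N, F) = (-60)² = 3600)
(R(45, -43) + (M(90, 125) - 10171)) - 16271 = (3600 + (3*125 - 10171)) - 16271 = (3600 + (375 - 10171)) - 16271 = (3600 - 9796) - 16271 = -6196 - 16271 = -22467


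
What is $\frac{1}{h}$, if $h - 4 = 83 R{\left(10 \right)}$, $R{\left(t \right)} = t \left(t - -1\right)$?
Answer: $\frac{1}{9134} \approx 0.00010948$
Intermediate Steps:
$R{\left(t \right)} = t \left(1 + t\right)$ ($R{\left(t \right)} = t \left(t + 1\right) = t \left(1 + t\right)$)
$h = 9134$ ($h = 4 + 83 \cdot 10 \left(1 + 10\right) = 4 + 83 \cdot 10 \cdot 11 = 4 + 83 \cdot 110 = 4 + 9130 = 9134$)
$\frac{1}{h} = \frac{1}{9134}$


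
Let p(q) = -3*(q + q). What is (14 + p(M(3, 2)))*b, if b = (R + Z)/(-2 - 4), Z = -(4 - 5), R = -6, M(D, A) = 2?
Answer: 5/3 ≈ 1.6667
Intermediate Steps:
Z = 1 (Z = -1*(-1) = 1)
p(q) = -6*q
b = 5/6 (b = (-6 + 1)/(-2 - 4) = -5/(-6) = -5*(-1/6) = 5/6 ≈ 0.83333)
(14 + p(M(3, 2)))*b = (14 - 6*2)*(5/6) = (14 - 12)*(5/6) = 2*(5/6) = 5/3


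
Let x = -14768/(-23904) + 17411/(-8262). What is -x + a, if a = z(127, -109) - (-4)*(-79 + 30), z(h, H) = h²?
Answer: 5463506237/342873 ≈ 15934.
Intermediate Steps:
a = 15933 (a = 127² - (-4)*(-79 + 30) = 16129 - (-4)*(-49) = 16129 - 1*196 = 16129 - 196 = 15933)
x = -510728/342873 (x = -14768*(-1/23904) + 17411*(-1/8262) = 923/1494 - 17411/8262 = -510728/342873 ≈ -1.4896)
-x + a = -1*(-510728/342873) + 15933 = 510728/342873 + 15933 = 5463506237/342873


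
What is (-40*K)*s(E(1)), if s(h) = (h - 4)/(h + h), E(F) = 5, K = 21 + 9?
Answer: -120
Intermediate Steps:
K = 30
s(h) = (-4 + h)/(2*h) (s(h) = (-4 + h)/((2*h)) = (-4 + h)*(1/(2*h)) = (-4 + h)/(2*h))
(-40*K)*s(E(1)) = (-40*30)*((1/2)*(-4 + 5)/5) = -600/5 = -1200*1/10 = -120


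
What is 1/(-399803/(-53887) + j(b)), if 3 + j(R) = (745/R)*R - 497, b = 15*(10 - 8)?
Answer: 53887/13602118 ≈ 0.0039617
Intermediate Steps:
b = 30 (b = 15*2 = 30)
j(R) = 245 (j(R) = -3 + ((745/R)*R - 497) = -3 + (745 - 497) = -3 + 248 = 245)
1/(-399803/(-53887) + j(b)) = 1/(-399803/(-53887) + 245) = 1/(-399803*(-1/53887) + 245) = 1/(399803/53887 + 245) = 1/(13602118/53887) = 53887/13602118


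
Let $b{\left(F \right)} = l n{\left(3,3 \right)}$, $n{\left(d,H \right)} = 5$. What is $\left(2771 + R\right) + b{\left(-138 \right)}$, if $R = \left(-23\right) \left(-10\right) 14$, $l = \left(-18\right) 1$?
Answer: $5901$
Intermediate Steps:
$l = -18$
$b{\left(F \right)} = -90$ ($b{\left(F \right)} = \left(-18\right) 5 = -90$)
$R = 3220$ ($R = 230 \cdot 14 = 3220$)
$\left(2771 + R\right) + b{\left(-138 \right)} = \left(2771 + 3220\right) - 90 = 5991 - 90 = 5901$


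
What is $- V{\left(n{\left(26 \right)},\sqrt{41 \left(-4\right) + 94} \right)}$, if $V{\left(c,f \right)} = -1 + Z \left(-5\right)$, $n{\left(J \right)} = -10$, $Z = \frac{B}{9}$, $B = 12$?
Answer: $\frac{23}{3} \approx 7.6667$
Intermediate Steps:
$Z = \frac{4}{3}$ ($Z = \frac{12}{9} = 12 \cdot \frac{1}{9} = \frac{4}{3} \approx 1.3333$)
$V{\left(c,f \right)} = - \frac{23}{3}$ ($V{\left(c,f \right)} = -1 + \frac{4}{3} \left(-5\right) = -1 - \frac{20}{3} = - \frac{23}{3}$)
$- V{\left(n{\left(26 \right)},\sqrt{41 \left(-4\right) + 94} \right)} = \left(-1\right) \left(- \frac{23}{3}\right) = \frac{23}{3}$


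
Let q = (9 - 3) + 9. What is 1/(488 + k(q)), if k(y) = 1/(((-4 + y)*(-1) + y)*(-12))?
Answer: 48/23423 ≈ 0.0020493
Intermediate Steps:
q = 15 (q = 6 + 9 = 15)
k(y) = -1/48 (k(y) = -1/12/((4 - y) + y) = -1/12/4 = (¼)*(-1/12) = -1/48)
1/(488 + k(q)) = 1/(488 - 1/48) = 1/(23423/48) = 48/23423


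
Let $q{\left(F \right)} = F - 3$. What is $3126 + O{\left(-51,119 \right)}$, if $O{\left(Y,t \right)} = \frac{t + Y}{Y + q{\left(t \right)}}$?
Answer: $\frac{203258}{65} \approx 3127.0$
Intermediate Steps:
$q{\left(F \right)} = -3 + F$ ($q{\left(F \right)} = F - 3 = -3 + F$)
$O{\left(Y,t \right)} = \frac{Y + t}{-3 + Y + t}$ ($O{\left(Y,t \right)} = \frac{t + Y}{Y + \left(-3 + t\right)} = \frac{Y + t}{-3 + Y + t}$)
$3126 + O{\left(-51,119 \right)} = 3126 + \frac{-51 + 119}{-3 - 51 + 119} = 3126 + \frac{1}{65} \cdot 68 = 3126 + \frac{68}{65} = \frac{203258}{65}$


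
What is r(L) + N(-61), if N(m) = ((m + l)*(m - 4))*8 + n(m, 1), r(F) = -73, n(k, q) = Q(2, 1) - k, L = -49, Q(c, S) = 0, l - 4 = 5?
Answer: 27028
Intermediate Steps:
l = 9 (l = 4 + 5 = 9)
n(k, q) = -k (n(k, q) = 0 - k = -k)
N(m) = -m + 8*(-4 + m)*(9 + m) (N(m) = ((m + 9)*(m - 4))*8 - m = ((9 + m)*(-4 + m))*8 - m = ((-4 + m)*(9 + m))*8 - m = 8*(-4 + m)*(9 + m) - m = -m + 8*(-4 + m)*(9 + m))
r(L) + N(-61) = -73 + (-288 + 8*(-61)**2 + 39*(-61)) = -73 + (-288 + 8*3721 - 2379) = -73 + (-288 + 29768 - 2379) = -73 + 27101 = 27028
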